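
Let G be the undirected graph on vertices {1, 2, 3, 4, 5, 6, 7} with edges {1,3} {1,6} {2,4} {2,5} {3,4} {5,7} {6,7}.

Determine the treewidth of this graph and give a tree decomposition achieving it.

Every bag has size at most 3, so the width is 3 − 1 = 2 and tw(G) ≤ 2. For the lower bound, G contains the cycle 3–4–2–5–7–6–1–3, so G is not a forest; only forests have treewidth ≤ 1, hence tw(G) ≥ 2. Hence tw(G) = 2 exactly.

Treewidth 2.
One such decomposition:
Bags: B1 = {2, 3, 4}  B2 = {2, 3, 5}  B3 = {3, 5, 7}  B4 = {3, 6, 7}  B5 = {1, 3, 6}
Tree: B1–B2, B2–B3, B3–B4, B4–B5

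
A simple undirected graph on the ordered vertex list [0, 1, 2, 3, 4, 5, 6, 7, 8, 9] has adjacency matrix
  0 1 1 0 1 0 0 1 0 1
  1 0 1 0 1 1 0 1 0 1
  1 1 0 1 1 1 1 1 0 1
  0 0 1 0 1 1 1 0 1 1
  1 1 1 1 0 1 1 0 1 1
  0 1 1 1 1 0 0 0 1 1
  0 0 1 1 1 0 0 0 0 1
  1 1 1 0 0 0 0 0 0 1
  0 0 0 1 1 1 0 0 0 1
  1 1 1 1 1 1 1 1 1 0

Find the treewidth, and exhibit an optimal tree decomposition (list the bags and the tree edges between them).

Each bag holds 5 vertices, so the decomposition has width 4, which upper-bounds the treewidth. For the lower bound, the 5 vertices {3, 4, 5, 8, 9} are pairwise adjacent, and any tree decomposition puts a clique entirely inside one bag — forcing width ≥ 4. Combining the bounds, tw(G) = 4.

Treewidth 4.
Bags: B1 = {3, 4, 5, 8, 9}  B2 = {2, 3, 4, 5, 9}  B3 = {1, 2, 4, 5, 9}  B4 = {0, 1, 2, 4, 9}  B5 = {0, 1, 2, 7, 9}  B6 = {2, 3, 4, 6, 9}
Tree: B1–B2, B2–B3, B3–B4, B4–B5, B2–B6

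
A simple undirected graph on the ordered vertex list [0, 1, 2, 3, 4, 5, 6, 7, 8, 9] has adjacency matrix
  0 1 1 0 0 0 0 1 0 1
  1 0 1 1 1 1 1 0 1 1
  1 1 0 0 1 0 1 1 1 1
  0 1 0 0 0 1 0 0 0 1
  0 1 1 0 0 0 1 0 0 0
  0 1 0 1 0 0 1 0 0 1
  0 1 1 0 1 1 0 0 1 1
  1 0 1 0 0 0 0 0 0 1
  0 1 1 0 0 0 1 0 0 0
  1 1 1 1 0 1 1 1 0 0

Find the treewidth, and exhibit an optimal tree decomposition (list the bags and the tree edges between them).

The largest bag has 4 vertices, giving width 3; this decomposition certifies tw(G) ≤ 3. For the lower bound, the 4 vertices {0, 1, 2, 9} are pairwise adjacent, and any tree decomposition puts a clique entirely inside one bag — forcing width ≥ 3. Therefore the treewidth is 3.

Treewidth 3.
One optimal decomposition is:
Bags: B1 = {1, 5, 6, 9}  B2 = {1, 2, 6, 9}  B3 = {1, 2, 4, 6}  B4 = {0, 1, 2, 9}  B5 = {0, 2, 7, 9}  B6 = {1, 3, 5, 9}  B7 = {1, 2, 6, 8}
Tree: B1–B2, B2–B3, B2–B4, B4–B5, B1–B6, B3–B7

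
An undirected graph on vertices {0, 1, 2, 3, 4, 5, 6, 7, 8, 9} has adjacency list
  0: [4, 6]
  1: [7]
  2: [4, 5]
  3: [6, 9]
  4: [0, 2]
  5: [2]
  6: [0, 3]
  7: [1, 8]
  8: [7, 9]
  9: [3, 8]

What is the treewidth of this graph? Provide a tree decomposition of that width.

Each bag holds 2 vertices, so the decomposition has width 1, which upper-bounds the treewidth. Since G has at least one edge (e.g. 1–7), it is not an edgeless graph, so tw(G) ≥ 1. The upper and lower bounds meet at 1, so that is the treewidth.

Treewidth 1.
One optimal decomposition is:
Bags: B1 = {1, 7}  B2 = {7, 8}  B3 = {8, 9}  B4 = {3, 9}  B5 = {3, 6}  B6 = {0, 6}  B7 = {0, 4}  B8 = {2, 4}  B9 = {2, 5}
Tree: B1–B2, B2–B3, B3–B4, B4–B5, B5–B6, B6–B7, B7–B8, B8–B9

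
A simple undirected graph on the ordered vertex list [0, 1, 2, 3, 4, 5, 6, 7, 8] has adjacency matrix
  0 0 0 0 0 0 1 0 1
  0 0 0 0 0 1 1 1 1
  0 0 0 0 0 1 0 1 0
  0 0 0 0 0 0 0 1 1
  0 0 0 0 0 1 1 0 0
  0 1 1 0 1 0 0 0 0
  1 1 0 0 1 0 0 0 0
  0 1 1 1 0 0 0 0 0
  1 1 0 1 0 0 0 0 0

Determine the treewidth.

A width-3 tree decomposition is:
Bags: B1 = {0, 3, 7, 8}  B2 = {0, 1, 7, 8}  B3 = {0, 1, 6, 7}  B4 = {1, 2, 6, 7}  B5 = {1, 2, 5, 6}  B6 = {2, 4, 5, 6}
Tree: B1–B2, B2–B3, B3–B4, B4–B5, B5–B6
The largest bag has 4 vertices, giving width 3; this decomposition certifies tw(G) ≤ 3. For the lower bound: the 4 vertex sets {0,3,8}, {7}, {1}, {2,4,5,6} are disjoint, each induces a connected subgraph, and every pair is joined by at least one edge of G. Contracting each set to a single vertex therefore yields K_{4} as a minor, and since treewidth is minor-monotone, tw(G) ≥ tw(K_{4}) = 3. The upper and lower bounds meet at 3, so that is the treewidth.

3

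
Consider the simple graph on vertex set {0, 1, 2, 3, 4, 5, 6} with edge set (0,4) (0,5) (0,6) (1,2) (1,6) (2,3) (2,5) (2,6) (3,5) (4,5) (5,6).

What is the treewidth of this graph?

2

A width-2 tree decomposition is:
Bags: B1 = {0, 5, 6}  B2 = {2, 5, 6}  B3 = {0, 4, 5}  B4 = {2, 3, 5}  B5 = {1, 2, 6}
Tree: B1–B2, B1–B3, B2–B4, B2–B5
Each bag holds 3 vertices, so the decomposition has width 2, which upper-bounds the treewidth. For the lower bound, the 3 vertices {1, 2, 6} are pairwise adjacent, and any tree decomposition puts a clique entirely inside one bag — forcing width ≥ 2. Therefore the treewidth is 2.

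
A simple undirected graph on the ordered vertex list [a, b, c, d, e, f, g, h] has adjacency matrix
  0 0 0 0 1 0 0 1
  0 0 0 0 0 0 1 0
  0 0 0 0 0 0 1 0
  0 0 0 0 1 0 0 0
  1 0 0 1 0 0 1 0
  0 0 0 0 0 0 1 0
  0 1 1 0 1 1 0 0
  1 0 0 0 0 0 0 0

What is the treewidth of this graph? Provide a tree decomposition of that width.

Treewidth 1.
Bags: B1 = {e, g}  B2 = {f, g}  B3 = {a, e}  B4 = {c, g}  B5 = {d, e}  B6 = {a, h}  B7 = {b, g}
Tree: B1–B2, B1–B3, B2–B4, B1–B5, B3–B6, B4–B7

Each bag holds 2 vertices, so the decomposition has width 1, which upper-bounds the treewidth. Since G has at least one edge (e.g. e–g), it is not an edgeless graph, so tw(G) ≥ 1. Hence tw(G) = 1 exactly.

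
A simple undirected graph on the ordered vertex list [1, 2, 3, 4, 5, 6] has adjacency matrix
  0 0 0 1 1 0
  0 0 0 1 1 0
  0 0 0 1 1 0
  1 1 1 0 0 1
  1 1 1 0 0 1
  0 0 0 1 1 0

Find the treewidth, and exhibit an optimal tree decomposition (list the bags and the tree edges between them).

Every bag has size at most 3, so the width is 3 − 1 = 2 and tw(G) ≤ 2. The edges 4–3–5–1–4 form a cycle, so G is not a tree and its treewidth is at least 2. The upper and lower bounds meet at 2, so that is the treewidth.

Treewidth 2.
One optimal decomposition is:
Bags: B1 = {3, 4, 5}  B2 = {1, 4, 5}  B3 = {2, 4, 5}  B4 = {4, 5, 6}
Tree: B1–B2, B2–B3, B3–B4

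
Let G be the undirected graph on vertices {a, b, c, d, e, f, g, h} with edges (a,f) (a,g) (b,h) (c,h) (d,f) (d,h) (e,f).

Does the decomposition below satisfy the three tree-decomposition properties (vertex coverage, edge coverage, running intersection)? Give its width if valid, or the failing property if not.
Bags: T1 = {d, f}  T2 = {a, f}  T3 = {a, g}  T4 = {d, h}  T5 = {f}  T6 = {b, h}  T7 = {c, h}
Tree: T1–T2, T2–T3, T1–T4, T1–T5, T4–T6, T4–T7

No — vertex e appears in no bag.

A tree decomposition must satisfy three properties: every vertex lies in some bag; for every edge, both endpoints lie together in some bag; and for every vertex, the bags containing it form a connected subtree. Here vertex e appears in no bag, so the decomposition is invalid.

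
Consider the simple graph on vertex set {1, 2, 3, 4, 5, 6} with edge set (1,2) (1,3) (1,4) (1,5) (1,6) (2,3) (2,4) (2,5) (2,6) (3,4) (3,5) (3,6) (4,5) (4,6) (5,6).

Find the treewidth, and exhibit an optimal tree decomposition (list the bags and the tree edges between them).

Treewidth 5.
One such decomposition:
Bags: B1 = {1, 2, 3, 4, 5, 6}
Tree: (single bag)

With just one bag of size 6, the width is 6 − 1 = 5, so tw(G) ≤ 5. For the lower bound, the 6 vertices {1, 2, 3, 4, 5, 6} are pairwise adjacent, and any tree decomposition puts a clique entirely inside one bag — forcing width ≥ 5. The upper and lower bounds meet at 5, so that is the treewidth.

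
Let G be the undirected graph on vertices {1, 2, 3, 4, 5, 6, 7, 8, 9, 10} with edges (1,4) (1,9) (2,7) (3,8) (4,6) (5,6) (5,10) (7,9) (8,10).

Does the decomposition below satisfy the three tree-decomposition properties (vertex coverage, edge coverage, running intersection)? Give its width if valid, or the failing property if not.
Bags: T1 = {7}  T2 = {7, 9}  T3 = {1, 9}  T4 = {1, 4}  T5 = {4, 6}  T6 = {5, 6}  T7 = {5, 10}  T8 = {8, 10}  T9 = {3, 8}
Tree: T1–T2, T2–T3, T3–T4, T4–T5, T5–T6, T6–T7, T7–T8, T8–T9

A tree decomposition must satisfy three properties: every vertex lies in some bag; for every edge, both endpoints lie together in some bag; and for every vertex, the bags containing it form a connected subtree. Here vertex 2 appears in no bag, so the decomposition is invalid.

No — vertex 2 appears in no bag.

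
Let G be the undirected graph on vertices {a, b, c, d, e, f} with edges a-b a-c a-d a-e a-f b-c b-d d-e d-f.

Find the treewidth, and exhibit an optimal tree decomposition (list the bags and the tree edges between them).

Every bag has size at most 3, so the width is 3 − 1 = 2 and tw(G) ≤ 2. On the other hand G contains the 3-clique {a, d, e}. A clique must lie in a single bag of any decomposition, so no decomposition can have width below 2. Combining the bounds, tw(G) = 2.

Treewidth 2.
One optimal decomposition is:
Bags: B1 = {a, b, d}  B2 = {a, b, c}  B3 = {a, d, f}  B4 = {a, d, e}
Tree: B1–B2, B1–B3, B3–B4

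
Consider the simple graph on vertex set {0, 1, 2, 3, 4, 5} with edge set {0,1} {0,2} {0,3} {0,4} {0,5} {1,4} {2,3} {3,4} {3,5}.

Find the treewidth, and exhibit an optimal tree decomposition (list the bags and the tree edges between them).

The largest bag has 3 vertices, giving width 2; this decomposition certifies tw(G) ≤ 2. Conversely, {0, 1, 4} is a clique of size 3, and the vertices of any clique must share a bag in every tree decomposition; so some bag has ≥ 3 vertices and tw(G) ≥ 2. Hence tw(G) = 2 exactly.

Treewidth 2.
One optimal decomposition is:
Bags: B1 = {0, 2, 3}  B2 = {0, 3, 4}  B3 = {0, 3, 5}  B4 = {0, 1, 4}
Tree: B1–B2, B1–B3, B2–B4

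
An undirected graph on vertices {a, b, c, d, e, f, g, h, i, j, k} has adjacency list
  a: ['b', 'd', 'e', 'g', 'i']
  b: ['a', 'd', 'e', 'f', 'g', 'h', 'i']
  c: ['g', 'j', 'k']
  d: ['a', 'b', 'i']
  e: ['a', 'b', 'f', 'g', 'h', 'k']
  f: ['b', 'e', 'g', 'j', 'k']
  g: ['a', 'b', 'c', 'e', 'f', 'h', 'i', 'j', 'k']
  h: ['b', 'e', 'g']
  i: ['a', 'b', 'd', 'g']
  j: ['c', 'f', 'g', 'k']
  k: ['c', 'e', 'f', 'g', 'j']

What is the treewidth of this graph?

A width-3 tree decomposition is:
Bags: B1 = {a, b, d, i}  B2 = {a, b, g, i}  B3 = {a, b, e, g}  B4 = {b, e, f, g}  B5 = {e, f, g, k}  B6 = {b, e, g, h}  B7 = {f, g, j, k}  B8 = {c, g, j, k}
Tree: B1–B2, B2–B3, B3–B4, B4–B5, B3–B6, B5–B7, B7–B8
The largest bag has 4 vertices, giving width 3; this decomposition certifies tw(G) ≤ 3. For the lower bound, the 4 vertices {a, b, d, i} are pairwise adjacent, and any tree decomposition puts a clique entirely inside one bag — forcing width ≥ 3. Therefore the treewidth is 3.

3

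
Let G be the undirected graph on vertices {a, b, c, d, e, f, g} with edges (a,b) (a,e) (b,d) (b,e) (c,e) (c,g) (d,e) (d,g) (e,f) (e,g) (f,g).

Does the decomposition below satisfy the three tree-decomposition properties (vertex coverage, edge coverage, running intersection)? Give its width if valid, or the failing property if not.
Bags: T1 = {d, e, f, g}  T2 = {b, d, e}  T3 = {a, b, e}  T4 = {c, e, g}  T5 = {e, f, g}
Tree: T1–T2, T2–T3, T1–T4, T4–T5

A tree decomposition must satisfy three properties: every vertex lies in some bag; for every edge, both endpoints lie together in some bag; and for every vertex, the bags containing it form a connected subtree. Here bags containing vertex f are not connected in the tree, so the decomposition is invalid.

No — bags containing vertex f are not connected in the tree.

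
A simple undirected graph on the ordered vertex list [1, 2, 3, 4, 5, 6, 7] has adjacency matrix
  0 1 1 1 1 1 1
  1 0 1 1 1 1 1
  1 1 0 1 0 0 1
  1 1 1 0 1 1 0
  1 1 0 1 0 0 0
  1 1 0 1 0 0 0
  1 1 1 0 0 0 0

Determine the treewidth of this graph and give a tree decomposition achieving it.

Treewidth 3.
One such decomposition:
Bags: B1 = {1, 2, 4, 6}  B2 = {1, 2, 4, 5}  B3 = {1, 2, 3, 4}  B4 = {1, 2, 3, 7}
Tree: B1–B2, B2–B3, B3–B4

Each bag holds 4 vertices, so the decomposition has width 3, which upper-bounds the treewidth. Conversely, {1, 2, 3, 4} is a clique of size 4, and the vertices of any clique must share a bag in every tree decomposition; so some bag has ≥ 4 vertices and tw(G) ≥ 3. Hence tw(G) = 3 exactly.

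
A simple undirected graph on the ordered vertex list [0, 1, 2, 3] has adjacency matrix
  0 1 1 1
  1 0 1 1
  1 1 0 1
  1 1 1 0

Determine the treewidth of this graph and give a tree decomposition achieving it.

Treewidth 3.
Bags: B1 = {0, 1, 2, 3}
Tree: (single bag)

With just one bag of size 4, the width is 4 − 1 = 3, so tw(G) ≤ 3. On the other hand G contains the 4-clique {0, 1, 2, 3}. A clique must lie in a single bag of any decomposition, so no decomposition can have width below 3. Therefore the treewidth is 3.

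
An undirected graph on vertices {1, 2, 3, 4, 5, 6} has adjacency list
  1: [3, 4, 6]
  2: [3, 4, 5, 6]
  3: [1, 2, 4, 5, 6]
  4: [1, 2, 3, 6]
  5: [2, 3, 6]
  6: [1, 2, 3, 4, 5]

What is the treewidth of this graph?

A width-3 tree decomposition is:
Bags: B1 = {2, 3, 4, 6}  B2 = {2, 3, 5, 6}  B3 = {1, 3, 4, 6}
Tree: B1–B2, B1–B3
The largest bag has 4 vertices, giving width 3; this decomposition certifies tw(G) ≤ 3. Conversely, {1, 3, 4, 6} is a clique of size 4, and the vertices of any clique must share a bag in every tree decomposition; so some bag has ≥ 4 vertices and tw(G) ≥ 3. Therefore the treewidth is 3.

3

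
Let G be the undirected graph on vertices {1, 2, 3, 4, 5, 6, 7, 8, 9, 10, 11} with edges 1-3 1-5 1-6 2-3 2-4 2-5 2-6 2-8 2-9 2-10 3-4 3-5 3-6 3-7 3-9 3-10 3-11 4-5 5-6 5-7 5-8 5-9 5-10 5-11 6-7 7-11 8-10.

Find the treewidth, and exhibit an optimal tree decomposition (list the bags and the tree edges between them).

Treewidth 3.
Bags: B1 = {2, 3, 5, 6}  B2 = {2, 3, 5, 10}  B3 = {3, 5, 6, 7}  B4 = {3, 5, 7, 11}  B5 = {2, 3, 5, 9}  B6 = {2, 3, 4, 5}  B7 = {1, 3, 5, 6}  B8 = {2, 5, 8, 10}
Tree: B1–B2, B1–B3, B3–B4, B2–B5, B1–B6, B3–B7, B2–B8

The largest bag has 4 vertices, giving width 3; this decomposition certifies tw(G) ≤ 3. On the other hand G contains the 4-clique {2, 5, 8, 10}. A clique must lie in a single bag of any decomposition, so no decomposition can have width below 3. Combining the bounds, tw(G) = 3.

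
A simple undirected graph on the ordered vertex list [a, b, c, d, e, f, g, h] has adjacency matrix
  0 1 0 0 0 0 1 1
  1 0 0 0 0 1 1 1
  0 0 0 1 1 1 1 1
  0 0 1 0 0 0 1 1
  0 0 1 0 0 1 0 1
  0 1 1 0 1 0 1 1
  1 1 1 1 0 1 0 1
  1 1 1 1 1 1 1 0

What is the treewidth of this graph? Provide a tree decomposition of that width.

The largest bag has 4 vertices, giving width 3; this decomposition certifies tw(G) ≤ 3. On the other hand G contains the 4-clique {c, d, g, h}. A clique must lie in a single bag of any decomposition, so no decomposition can have width below 3. Combining the bounds, tw(G) = 3.

Treewidth 3.
Bags: B1 = {c, f, g, h}  B2 = {c, d, g, h}  B3 = {b, f, g, h}  B4 = {a, b, g, h}  B5 = {c, e, f, h}
Tree: B1–B2, B1–B3, B3–B4, B1–B5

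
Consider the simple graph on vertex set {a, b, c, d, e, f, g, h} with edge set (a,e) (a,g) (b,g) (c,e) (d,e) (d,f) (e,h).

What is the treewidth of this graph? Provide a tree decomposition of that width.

Treewidth 1.
Bags: B1 = {d, e}  B2 = {e, h}  B3 = {a, e}  B4 = {a, g}  B5 = {c, e}  B6 = {d, f}  B7 = {b, g}
Tree: B1–B2, B2–B3, B3–B4, B1–B5, B1–B6, B4–B7

The largest bag has 2 vertices, giving width 1; this decomposition certifies tw(G) ≤ 1. G has an edge, so its treewidth is at least 1. The upper and lower bounds meet at 1, so that is the treewidth.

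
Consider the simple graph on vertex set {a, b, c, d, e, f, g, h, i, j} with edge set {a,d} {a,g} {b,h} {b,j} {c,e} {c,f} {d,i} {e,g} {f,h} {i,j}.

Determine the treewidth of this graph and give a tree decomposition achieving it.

Treewidth 2.
One optimal decomposition is:
Bags: B1 = {a, e, g}  B2 = {a, c, e}  B3 = {a, c, f}  B4 = {a, f, h}  B5 = {a, b, h}  B6 = {a, b, j}  B7 = {a, i, j}  B8 = {a, d, i}
Tree: B1–B2, B2–B3, B3–B4, B4–B5, B5–B6, B6–B7, B7–B8

Every bag has size at most 3, so the width is 3 − 1 = 2 and tw(G) ≤ 2. The edges a–g–e–c–f–h–b–j–i–d–a form a cycle, so G is not a tree and its treewidth is at least 2. The upper and lower bounds meet at 2, so that is the treewidth.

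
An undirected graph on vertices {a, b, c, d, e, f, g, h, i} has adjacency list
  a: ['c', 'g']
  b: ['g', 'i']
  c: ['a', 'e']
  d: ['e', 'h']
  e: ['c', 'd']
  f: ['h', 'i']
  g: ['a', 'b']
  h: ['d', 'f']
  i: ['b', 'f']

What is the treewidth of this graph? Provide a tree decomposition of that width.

Treewidth 2.
One such decomposition:
Bags: B1 = {b, g, i}  B2 = {f, g, i}  B3 = {f, g, h}  B4 = {d, g, h}  B5 = {d, e, g}  B6 = {c, e, g}  B7 = {a, c, g}
Tree: B1–B2, B2–B3, B3–B4, B4–B5, B5–B6, B6–B7

The largest bag has 3 vertices, giving width 2; this decomposition certifies tw(G) ≤ 2. Since g–b–i–f–h–d–e–c–a–g is a cycle in G, G is not acyclic. Forests are exactly the graphs of treewidth ≤ 1, so tw(G) ≥ 2. Hence tw(G) = 2 exactly.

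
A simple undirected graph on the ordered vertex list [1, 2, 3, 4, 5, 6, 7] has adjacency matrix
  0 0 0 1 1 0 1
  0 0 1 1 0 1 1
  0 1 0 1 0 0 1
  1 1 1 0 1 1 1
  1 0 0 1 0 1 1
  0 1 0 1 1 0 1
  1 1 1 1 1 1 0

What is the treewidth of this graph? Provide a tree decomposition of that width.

Treewidth 3.
Bags: B1 = {4, 5, 6, 7}  B2 = {1, 4, 5, 7}  B3 = {2, 4, 6, 7}  B4 = {2, 3, 4, 7}
Tree: B1–B2, B1–B3, B3–B4

Each bag holds 4 vertices, so the decomposition has width 3, which upper-bounds the treewidth. Conversely, {1, 4, 5, 7} is a clique of size 4, and the vertices of any clique must share a bag in every tree decomposition; so some bag has ≥ 4 vertices and tw(G) ≥ 3. Combining the bounds, tw(G) = 3.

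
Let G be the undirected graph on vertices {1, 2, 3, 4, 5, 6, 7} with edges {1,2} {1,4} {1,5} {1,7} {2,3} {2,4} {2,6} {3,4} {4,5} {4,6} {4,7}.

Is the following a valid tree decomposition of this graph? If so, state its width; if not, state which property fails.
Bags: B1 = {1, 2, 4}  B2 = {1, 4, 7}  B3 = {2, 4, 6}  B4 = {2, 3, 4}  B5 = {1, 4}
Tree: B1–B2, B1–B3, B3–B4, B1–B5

A tree decomposition must satisfy three properties: every vertex lies in some bag; for every edge, both endpoints lie together in some bag; and for every vertex, the bags containing it form a connected subtree. Here vertex 5 appears in no bag, so the decomposition is invalid.

No — vertex 5 appears in no bag.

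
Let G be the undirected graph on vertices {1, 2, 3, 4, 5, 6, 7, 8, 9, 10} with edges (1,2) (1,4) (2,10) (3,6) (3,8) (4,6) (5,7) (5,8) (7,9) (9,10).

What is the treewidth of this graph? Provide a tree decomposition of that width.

Treewidth 2.
Bags: B1 = {1, 4, 6}  B2 = {1, 3, 6}  B3 = {1, 3, 8}  B4 = {1, 5, 8}  B5 = {1, 5, 7}  B6 = {1, 7, 9}  B7 = {1, 9, 10}  B8 = {1, 2, 10}
Tree: B1–B2, B2–B3, B3–B4, B4–B5, B5–B6, B6–B7, B7–B8

Every bag has size at most 3, so the width is 3 − 1 = 2 and tw(G) ≤ 2. The edges 1–4–6–3–8–5–7–9–10–2–1 form a cycle, so G is not a tree and its treewidth is at least 2. The upper and lower bounds meet at 2, so that is the treewidth.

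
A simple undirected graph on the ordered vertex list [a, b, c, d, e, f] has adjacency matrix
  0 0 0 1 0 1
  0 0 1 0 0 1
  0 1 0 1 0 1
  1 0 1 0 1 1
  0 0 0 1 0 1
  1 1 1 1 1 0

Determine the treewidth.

2

A width-2 tree decomposition is:
Bags: B1 = {d, e, f}  B2 = {c, d, f}  B3 = {b, c, f}  B4 = {a, d, f}
Tree: B1–B2, B2–B3, B2–B4
Every bag has size at most 3, so the width is 3 − 1 = 2 and tw(G) ≤ 2. Conversely, {d, e, f} is a clique of size 3, and the vertices of any clique must share a bag in every tree decomposition; so some bag has ≥ 3 vertices and tw(G) ≥ 2. The upper and lower bounds meet at 2, so that is the treewidth.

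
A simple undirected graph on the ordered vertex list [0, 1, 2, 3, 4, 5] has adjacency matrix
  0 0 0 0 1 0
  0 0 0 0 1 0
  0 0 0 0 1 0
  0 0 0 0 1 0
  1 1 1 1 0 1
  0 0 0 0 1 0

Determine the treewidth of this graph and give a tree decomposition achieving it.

Treewidth 1.
One optimal decomposition is:
Bags: B1 = {0, 4}  B2 = {3, 4}  B3 = {2, 4}  B4 = {4, 5}  B5 = {1, 4}
Tree: B1–B2, B2–B3, B1–B4, B1–B5

Each bag holds 2 vertices, so the decomposition has width 1, which upper-bounds the treewidth. Since G has at least one edge (e.g. 4–0), it is not an edgeless graph, so tw(G) ≥ 1. The upper and lower bounds meet at 1, so that is the treewidth.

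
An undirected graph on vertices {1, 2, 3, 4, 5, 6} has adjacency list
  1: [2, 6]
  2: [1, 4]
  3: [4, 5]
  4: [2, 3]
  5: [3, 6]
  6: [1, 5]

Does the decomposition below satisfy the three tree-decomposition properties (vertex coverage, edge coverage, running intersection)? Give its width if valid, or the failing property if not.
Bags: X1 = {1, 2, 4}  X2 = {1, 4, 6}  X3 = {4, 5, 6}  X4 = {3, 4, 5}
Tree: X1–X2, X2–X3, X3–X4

Yes; width 2.

Checking the three conditions: (i) the bags cover all of {1, 2, 3, 4, 5, 6}; (ii) for each edge, some bag contains both endpoints; (iii) the bags containing any fixed vertex form a subtree. All hold, so the decomposition is valid with width 3 − 1 = 2.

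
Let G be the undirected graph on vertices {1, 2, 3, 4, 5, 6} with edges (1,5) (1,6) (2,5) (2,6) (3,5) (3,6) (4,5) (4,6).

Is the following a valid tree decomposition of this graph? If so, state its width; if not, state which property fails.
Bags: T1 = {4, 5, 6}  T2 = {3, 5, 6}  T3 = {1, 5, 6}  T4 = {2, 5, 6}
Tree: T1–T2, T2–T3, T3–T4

Yes; width 2.

Vertex coverage: the bags together contain {1, 2, 3, 4, 5, 6}, the full vertex set. Edge coverage: each edge of G has both endpoints in at least one bag. Running intersection: for every vertex, the bags containing it form a connected subtree. All three properties hold, so this is a valid tree decomposition of width max|bag| − 1 = 2, and hence tw(G) ≤ 2.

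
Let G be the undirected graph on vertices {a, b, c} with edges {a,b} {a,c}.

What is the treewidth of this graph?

1

A width-1 tree decomposition is:
Bags: B1 = {a, b}  B2 = {a, c}
Tree: B1–B2
Every bag has size at most 2, so the width is 2 − 1 = 1 and tw(G) ≤ 1. Since G has at least one edge (e.g. b–a), it is not an edgeless graph, so tw(G) ≥ 1. Hence tw(G) = 1 exactly.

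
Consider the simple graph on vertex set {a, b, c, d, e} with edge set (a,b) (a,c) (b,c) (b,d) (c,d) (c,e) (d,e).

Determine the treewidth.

A width-2 tree decomposition is:
Bags: B1 = {a, b, c}  B2 = {b, c, d}  B3 = {c, d, e}
Tree: B1–B2, B2–B3
The largest bag has 3 vertices, giving width 2; this decomposition certifies tw(G) ≤ 2. On the other hand G contains the 3-clique {c, d, e}. A clique must lie in a single bag of any decomposition, so no decomposition can have width below 2. Combining the bounds, tw(G) = 2.

2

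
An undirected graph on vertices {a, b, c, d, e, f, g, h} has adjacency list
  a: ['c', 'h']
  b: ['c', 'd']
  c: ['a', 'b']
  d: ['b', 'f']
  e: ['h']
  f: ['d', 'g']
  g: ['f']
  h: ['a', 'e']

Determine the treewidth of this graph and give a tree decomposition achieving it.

The largest bag has 2 vertices, giving width 1; this decomposition certifies tw(G) ≤ 1. Since G has at least one edge (e.g. g–f), it is not an edgeless graph, so tw(G) ≥ 1. Hence tw(G) = 1 exactly.

Treewidth 1.
Bags: B1 = {f, g}  B2 = {d, f}  B3 = {b, d}  B4 = {b, c}  B5 = {a, c}  B6 = {a, h}  B7 = {e, h}
Tree: B1–B2, B2–B3, B3–B4, B4–B5, B5–B6, B6–B7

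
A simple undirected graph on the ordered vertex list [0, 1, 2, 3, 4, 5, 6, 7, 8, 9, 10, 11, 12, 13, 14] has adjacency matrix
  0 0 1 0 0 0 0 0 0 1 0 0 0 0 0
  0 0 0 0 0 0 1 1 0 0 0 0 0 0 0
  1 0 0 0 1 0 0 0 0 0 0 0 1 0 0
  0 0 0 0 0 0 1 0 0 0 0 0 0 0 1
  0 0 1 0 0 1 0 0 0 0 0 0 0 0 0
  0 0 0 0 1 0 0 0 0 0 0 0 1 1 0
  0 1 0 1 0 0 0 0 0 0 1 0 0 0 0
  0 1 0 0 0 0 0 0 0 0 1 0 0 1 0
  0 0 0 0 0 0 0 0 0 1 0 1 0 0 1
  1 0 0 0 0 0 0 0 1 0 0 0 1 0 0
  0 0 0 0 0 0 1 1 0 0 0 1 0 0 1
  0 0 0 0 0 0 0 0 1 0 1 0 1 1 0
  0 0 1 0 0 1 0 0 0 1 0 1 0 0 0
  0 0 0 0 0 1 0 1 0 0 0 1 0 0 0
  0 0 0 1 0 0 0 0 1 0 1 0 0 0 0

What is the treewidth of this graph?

3

A width-3 tree decomposition is:
Bags: B1 = {0, 2, 4, 9}  B2 = {2, 4, 9, 12}  B3 = {4, 5, 9, 12}  B4 = {5, 8, 9, 12}  B5 = {5, 8, 11, 12}  B6 = {5, 8, 11, 13}  B7 = {8, 11, 13, 14}  B8 = {10, 11, 13, 14}  B9 = {7, 10, 13, 14}  B10 = {3, 7, 10, 14}  B11 = {3, 6, 7, 10}  B12 = {1, 3, 6, 7}
Tree: B1–B2, B2–B3, B3–B4, B4–B5, B5–B6, B6–B7, B7–B8, B8–B9, B9–B10, B10–B11, B11–B12
Each bag holds 4 vertices, so the decomposition has width 3, which upper-bounds the treewidth. For the lower bound: the 4 vertex sets {0,2,4}, {9}, {12}, {5,8,11,13} are disjoint, each induces a connected subgraph, and every pair is joined by at least one edge of G. Contracting each set to a single vertex therefore yields K_{4} as a minor, and since treewidth is minor-monotone, tw(G) ≥ tw(K_{4}) = 3. The upper and lower bounds meet at 3, so that is the treewidth.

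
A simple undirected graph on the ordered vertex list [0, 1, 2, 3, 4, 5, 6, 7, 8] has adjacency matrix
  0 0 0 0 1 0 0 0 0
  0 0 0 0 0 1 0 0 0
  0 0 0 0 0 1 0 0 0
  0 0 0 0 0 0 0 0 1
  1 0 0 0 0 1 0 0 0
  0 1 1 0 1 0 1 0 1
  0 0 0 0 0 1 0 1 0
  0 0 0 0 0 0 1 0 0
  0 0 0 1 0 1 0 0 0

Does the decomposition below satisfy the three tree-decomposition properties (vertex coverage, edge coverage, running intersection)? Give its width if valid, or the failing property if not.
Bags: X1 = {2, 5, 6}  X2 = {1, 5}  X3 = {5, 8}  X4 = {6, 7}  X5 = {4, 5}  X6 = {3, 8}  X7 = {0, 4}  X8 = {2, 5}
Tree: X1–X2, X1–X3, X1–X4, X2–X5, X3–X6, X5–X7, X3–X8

No — bags containing vertex 2 are not connected in the tree.

A tree decomposition must satisfy three properties: every vertex lies in some bag; for every edge, both endpoints lie together in some bag; and for every vertex, the bags containing it form a connected subtree. Here bags containing vertex 2 are not connected in the tree, so the decomposition is invalid.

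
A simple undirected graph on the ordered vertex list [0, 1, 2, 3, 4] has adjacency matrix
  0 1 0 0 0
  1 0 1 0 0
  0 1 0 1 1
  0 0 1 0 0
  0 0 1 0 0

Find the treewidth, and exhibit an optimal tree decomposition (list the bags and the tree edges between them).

Treewidth 1.
One optimal decomposition is:
Bags: B1 = {2, 4}  B2 = {1, 2}  B3 = {0, 1}  B4 = {2, 3}
Tree: B1–B2, B2–B3, B1–B4

Each bag holds 2 vertices, so the decomposition has width 1, which upper-bounds the treewidth. G has an edge, so its treewidth is at least 1. Therefore the treewidth is 1.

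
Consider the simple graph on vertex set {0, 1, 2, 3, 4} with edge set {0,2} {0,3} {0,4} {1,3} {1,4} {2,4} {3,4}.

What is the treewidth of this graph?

2

A width-2 tree decomposition is:
Bags: B1 = {1, 3, 4}  B2 = {0, 3, 4}  B3 = {0, 2, 4}
Tree: B1–B2, B2–B3
Each bag holds 3 vertices, so the decomposition has width 2, which upper-bounds the treewidth. On the other hand G contains the 3-clique {0, 2, 4}. A clique must lie in a single bag of any decomposition, so no decomposition can have width below 2. Hence tw(G) = 2 exactly.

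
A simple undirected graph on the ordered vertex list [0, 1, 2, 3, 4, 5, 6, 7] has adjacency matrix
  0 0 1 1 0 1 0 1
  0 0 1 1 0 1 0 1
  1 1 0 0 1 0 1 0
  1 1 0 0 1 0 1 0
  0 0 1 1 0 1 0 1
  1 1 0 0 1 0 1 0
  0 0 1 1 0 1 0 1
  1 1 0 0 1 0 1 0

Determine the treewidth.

A width-4 tree decomposition is:
Bags: B1 = {2, 3, 5, 6, 7}  B2 = {1, 2, 3, 5, 7}  B3 = {2, 3, 4, 5, 7}  B4 = {0, 2, 3, 5, 7}
Tree: B1–B2, B2–B3, B3–B4
Each bag holds 5 vertices, so the decomposition has width 4, which upper-bounds the treewidth. For the lower bound: the 5 vertex sets {3,6}, {1,5}, {4,7}, {2}, {0} are disjoint, each induces a connected subgraph, and every pair is joined by at least one edge of G. Contracting each set to a single vertex therefore yields K_{5} as a minor, and since treewidth is minor-monotone, tw(G) ≥ tw(K_{5}) = 4. Therefore the treewidth is 4.

4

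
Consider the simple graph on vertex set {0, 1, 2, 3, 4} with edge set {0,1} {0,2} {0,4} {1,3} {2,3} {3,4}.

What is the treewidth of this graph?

A width-2 tree decomposition is:
Bags: B1 = {0, 3, 4}  B2 = {0, 2, 3}  B3 = {0, 1, 3}
Tree: B1–B2, B2–B3
Each bag holds 3 vertices, so the decomposition has width 2, which upper-bounds the treewidth. The edges 0–4–3–2–0 form a cycle, so G is not a tree and its treewidth is at least 2. Therefore the treewidth is 2.

2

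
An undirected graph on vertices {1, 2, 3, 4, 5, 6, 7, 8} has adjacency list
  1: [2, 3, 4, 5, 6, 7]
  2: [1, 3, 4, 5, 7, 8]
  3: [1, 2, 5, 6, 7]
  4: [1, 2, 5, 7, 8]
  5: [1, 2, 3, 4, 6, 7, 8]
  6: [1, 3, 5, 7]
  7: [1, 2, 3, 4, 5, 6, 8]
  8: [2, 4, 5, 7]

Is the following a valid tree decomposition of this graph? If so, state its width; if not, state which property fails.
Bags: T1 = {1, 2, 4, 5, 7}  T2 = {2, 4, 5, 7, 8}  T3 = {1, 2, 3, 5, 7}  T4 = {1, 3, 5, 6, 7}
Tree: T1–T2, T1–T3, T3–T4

Yes; width 4.

Checking the three conditions: (i) the bags cover all of {1, 2, 3, 4, 5, 6, 7, 8}; (ii) for each edge, some bag contains both endpoints; (iii) the bags containing any fixed vertex form a subtree. All hold, so the decomposition is valid with width 5 − 1 = 4.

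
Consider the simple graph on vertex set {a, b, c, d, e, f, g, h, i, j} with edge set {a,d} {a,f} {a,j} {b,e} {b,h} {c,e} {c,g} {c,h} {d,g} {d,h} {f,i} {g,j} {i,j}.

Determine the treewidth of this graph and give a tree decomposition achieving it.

Treewidth 2.
One such decomposition:
Bags: B1 = {a, f, i}  B2 = {a, i, j}  B3 = {a, d, j}  B4 = {d, g, j}  B5 = {d, g, h}  B6 = {c, g, h}  B7 = {b, c, h}  B8 = {b, c, e}
Tree: B1–B2, B2–B3, B3–B4, B4–B5, B5–B6, B6–B7, B7–B8

Each bag holds 3 vertices, so the decomposition has width 2, which upper-bounds the treewidth. Since f–i–j–a–f is a cycle in G, G is not acyclic. Forests are exactly the graphs of treewidth ≤ 1, so tw(G) ≥ 2. Hence tw(G) = 2 exactly.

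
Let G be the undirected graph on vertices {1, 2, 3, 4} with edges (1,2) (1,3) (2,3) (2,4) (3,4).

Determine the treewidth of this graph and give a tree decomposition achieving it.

Every bag has size at most 3, so the width is 3 − 1 = 2 and tw(G) ≤ 2. Conversely, {1, 2, 3} is a clique of size 3, and the vertices of any clique must share a bag in every tree decomposition; so some bag has ≥ 3 vertices and tw(G) ≥ 2. Combining the bounds, tw(G) = 2.

Treewidth 2.
One optimal decomposition is:
Bags: B1 = {2, 3, 4}  B2 = {1, 2, 3}
Tree: B1–B2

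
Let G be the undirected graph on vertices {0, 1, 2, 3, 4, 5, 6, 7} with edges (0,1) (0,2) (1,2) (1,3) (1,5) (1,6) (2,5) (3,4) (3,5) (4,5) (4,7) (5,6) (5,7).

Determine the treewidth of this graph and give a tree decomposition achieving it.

Treewidth 2.
Bags: B1 = {0, 1, 2}  B2 = {1, 2, 5}  B3 = {1, 3, 5}  B4 = {1, 5, 6}  B5 = {3, 4, 5}  B6 = {4, 5, 7}
Tree: B1–B2, B2–B3, B3–B4, B3–B5, B5–B6

Each bag holds 3 vertices, so the decomposition has width 2, which upper-bounds the treewidth. Conversely, {0, 1, 2} is a clique of size 3, and the vertices of any clique must share a bag in every tree decomposition; so some bag has ≥ 3 vertices and tw(G) ≥ 2. The upper and lower bounds meet at 2, so that is the treewidth.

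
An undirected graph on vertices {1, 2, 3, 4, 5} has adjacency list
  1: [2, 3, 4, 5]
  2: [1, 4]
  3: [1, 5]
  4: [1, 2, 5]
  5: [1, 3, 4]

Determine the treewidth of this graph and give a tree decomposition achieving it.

The largest bag has 3 vertices, giving width 2; this decomposition certifies tw(G) ≤ 2. On the other hand G contains the 3-clique {1, 3, 5}. A clique must lie in a single bag of any decomposition, so no decomposition can have width below 2. Hence tw(G) = 2 exactly.

Treewidth 2.
Bags: B1 = {1, 4, 5}  B2 = {1, 2, 4}  B3 = {1, 3, 5}
Tree: B1–B2, B1–B3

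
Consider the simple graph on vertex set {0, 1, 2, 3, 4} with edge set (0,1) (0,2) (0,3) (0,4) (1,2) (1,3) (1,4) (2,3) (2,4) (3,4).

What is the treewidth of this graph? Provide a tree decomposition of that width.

With just one bag of size 5, the width is 5 − 1 = 4, so tw(G) ≤ 4. On the other hand G contains the 5-clique {0, 1, 2, 3, 4}. A clique must lie in a single bag of any decomposition, so no decomposition can have width below 4. Combining the bounds, tw(G) = 4.

Treewidth 4.
One optimal decomposition is:
Bags: B1 = {0, 1, 2, 3, 4}
Tree: (single bag)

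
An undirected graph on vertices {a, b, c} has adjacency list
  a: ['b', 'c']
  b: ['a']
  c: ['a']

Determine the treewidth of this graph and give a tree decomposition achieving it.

Treewidth 1.
One optimal decomposition is:
Bags: B1 = {a, c}  B2 = {a, b}
Tree: B1–B2

Each bag holds 2 vertices, so the decomposition has width 1, which upper-bounds the treewidth. Any graph with an edge has treewidth ≥ 1, and G has the edge a–c. Hence tw(G) = 1 exactly.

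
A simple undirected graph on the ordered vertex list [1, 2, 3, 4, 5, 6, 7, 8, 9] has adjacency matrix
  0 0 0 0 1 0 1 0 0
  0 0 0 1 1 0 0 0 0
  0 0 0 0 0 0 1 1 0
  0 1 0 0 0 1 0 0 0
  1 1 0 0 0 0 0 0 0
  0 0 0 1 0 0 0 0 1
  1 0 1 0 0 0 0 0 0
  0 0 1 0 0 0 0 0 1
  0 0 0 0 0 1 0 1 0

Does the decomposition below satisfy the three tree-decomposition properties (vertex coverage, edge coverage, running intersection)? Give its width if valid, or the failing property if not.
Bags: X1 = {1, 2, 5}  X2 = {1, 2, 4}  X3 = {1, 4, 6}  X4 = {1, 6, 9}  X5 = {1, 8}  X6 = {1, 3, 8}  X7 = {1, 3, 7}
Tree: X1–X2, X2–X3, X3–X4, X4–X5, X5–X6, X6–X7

A tree decomposition must satisfy three properties: every vertex lies in some bag; for every edge, both endpoints lie together in some bag; and for every vertex, the bags containing it form a connected subtree. Here edge (9,8) lies in no bag, so the decomposition is invalid.

No — edge (9,8) lies in no bag.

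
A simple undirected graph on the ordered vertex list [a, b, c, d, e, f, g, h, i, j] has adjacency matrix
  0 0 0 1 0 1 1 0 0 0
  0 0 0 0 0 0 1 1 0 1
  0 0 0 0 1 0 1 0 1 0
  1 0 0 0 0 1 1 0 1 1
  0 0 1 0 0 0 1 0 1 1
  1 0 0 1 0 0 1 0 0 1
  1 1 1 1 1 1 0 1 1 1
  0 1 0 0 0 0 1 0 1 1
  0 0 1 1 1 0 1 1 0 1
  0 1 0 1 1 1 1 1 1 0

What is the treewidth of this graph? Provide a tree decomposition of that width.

Every bag has size at most 4, so the width is 4 − 1 = 3 and tw(G) ≤ 3. For the lower bound, the 4 vertices {d, f, g, j} are pairwise adjacent, and any tree decomposition puts a clique entirely inside one bag — forcing width ≥ 3. The upper and lower bounds meet at 3, so that is the treewidth.

Treewidth 3.
One optimal decomposition is:
Bags: B1 = {c, e, g, i}  B2 = {e, g, i, j}  B3 = {d, g, i, j}  B4 = {d, f, g, j}  B5 = {g, h, i, j}  B6 = {a, d, f, g}  B7 = {b, g, h, j}
Tree: B1–B2, B2–B3, B3–B4, B2–B5, B4–B6, B5–B7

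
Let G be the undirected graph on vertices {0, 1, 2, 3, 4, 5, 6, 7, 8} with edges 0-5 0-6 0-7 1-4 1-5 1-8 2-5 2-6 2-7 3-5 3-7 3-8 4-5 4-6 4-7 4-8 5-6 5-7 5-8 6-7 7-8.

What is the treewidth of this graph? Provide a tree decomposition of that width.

The largest bag has 4 vertices, giving width 3; this decomposition certifies tw(G) ≤ 3. For the lower bound, the 4 vertices {1, 4, 5, 8} are pairwise adjacent, and any tree decomposition puts a clique entirely inside one bag — forcing width ≥ 3. Hence tw(G) = 3 exactly.

Treewidth 3.
One such decomposition:
Bags: B1 = {4, 5, 7, 8}  B2 = {4, 5, 6, 7}  B3 = {3, 5, 7, 8}  B4 = {0, 5, 6, 7}  B5 = {2, 5, 6, 7}  B6 = {1, 4, 5, 8}
Tree: B1–B2, B1–B3, B2–B4, B4–B5, B1–B6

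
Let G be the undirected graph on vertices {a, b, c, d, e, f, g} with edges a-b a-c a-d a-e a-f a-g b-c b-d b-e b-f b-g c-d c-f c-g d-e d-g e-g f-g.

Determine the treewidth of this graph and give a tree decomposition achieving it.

Treewidth 4.
Bags: B1 = {a, b, c, f, g}  B2 = {a, b, c, d, g}  B3 = {a, b, d, e, g}
Tree: B1–B2, B2–B3

The largest bag has 5 vertices, giving width 4; this decomposition certifies tw(G) ≤ 4. On the other hand G contains the 5-clique {a, b, d, e, g}. A clique must lie in a single bag of any decomposition, so no decomposition can have width below 4. Therefore the treewidth is 4.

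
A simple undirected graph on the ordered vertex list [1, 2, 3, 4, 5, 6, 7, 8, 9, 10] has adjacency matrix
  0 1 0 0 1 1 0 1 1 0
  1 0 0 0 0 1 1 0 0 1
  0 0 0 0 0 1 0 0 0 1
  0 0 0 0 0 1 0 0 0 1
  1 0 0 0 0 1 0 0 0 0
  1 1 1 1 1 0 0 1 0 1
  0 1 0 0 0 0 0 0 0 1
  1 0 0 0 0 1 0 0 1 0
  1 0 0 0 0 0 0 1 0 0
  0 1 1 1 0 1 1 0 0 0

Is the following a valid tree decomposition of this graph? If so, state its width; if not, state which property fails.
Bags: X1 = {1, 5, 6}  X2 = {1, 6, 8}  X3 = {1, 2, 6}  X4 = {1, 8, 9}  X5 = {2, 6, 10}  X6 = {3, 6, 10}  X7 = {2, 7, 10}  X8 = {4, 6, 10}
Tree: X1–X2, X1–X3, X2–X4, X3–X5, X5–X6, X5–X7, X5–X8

Yes; width 2.

Every vertex of G appears in some bag (union = {1, 2, 3, 4, 5, 6, 7, 8, 9, 10}); every edge is covered by a bag; and for each vertex v the set of bags containing v is connected in the bag tree. The decomposition is therefore valid. The largest bag has 3 vertices, so the width is 2.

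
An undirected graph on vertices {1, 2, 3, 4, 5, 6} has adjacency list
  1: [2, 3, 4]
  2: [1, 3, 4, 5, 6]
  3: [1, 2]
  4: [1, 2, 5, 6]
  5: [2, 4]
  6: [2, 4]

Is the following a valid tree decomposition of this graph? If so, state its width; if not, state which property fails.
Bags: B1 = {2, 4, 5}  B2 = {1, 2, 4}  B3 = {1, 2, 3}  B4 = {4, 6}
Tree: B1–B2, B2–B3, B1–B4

A tree decomposition must satisfy three properties: every vertex lies in some bag; for every edge, both endpoints lie together in some bag; and for every vertex, the bags containing it form a connected subtree. Here edge (2,6) lies in no bag, so the decomposition is invalid.

No — edge (2,6) lies in no bag.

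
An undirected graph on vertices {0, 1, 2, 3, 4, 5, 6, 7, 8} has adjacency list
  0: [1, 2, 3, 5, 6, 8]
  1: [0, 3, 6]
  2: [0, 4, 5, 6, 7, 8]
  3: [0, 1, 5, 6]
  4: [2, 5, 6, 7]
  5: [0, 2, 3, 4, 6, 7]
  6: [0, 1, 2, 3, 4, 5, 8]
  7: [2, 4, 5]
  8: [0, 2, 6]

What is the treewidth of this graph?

A width-3 tree decomposition is:
Bags: B1 = {0, 2, 5, 6}  B2 = {0, 3, 5, 6}  B3 = {0, 1, 3, 6}  B4 = {2, 4, 5, 6}  B5 = {0, 2, 6, 8}  B6 = {2, 4, 5, 7}
Tree: B1–B2, B2–B3, B1–B4, B1–B5, B4–B6
Each bag holds 4 vertices, so the decomposition has width 3, which upper-bounds the treewidth. On the other hand G contains the 4-clique {0, 1, 3, 6}. A clique must lie in a single bag of any decomposition, so no decomposition can have width below 3. Hence tw(G) = 3 exactly.

3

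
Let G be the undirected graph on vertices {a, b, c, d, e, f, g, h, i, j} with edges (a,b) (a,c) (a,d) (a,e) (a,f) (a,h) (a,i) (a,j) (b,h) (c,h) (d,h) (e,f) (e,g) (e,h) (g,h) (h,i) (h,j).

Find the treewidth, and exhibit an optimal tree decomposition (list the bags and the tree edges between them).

The largest bag has 3 vertices, giving width 2; this decomposition certifies tw(G) ≤ 2. On the other hand G contains the 3-clique {e, g, h}. A clique must lie in a single bag of any decomposition, so no decomposition can have width below 2. Hence tw(G) = 2 exactly.

Treewidth 2.
Bags: B1 = {e, g, h}  B2 = {a, e, h}  B3 = {a, b, h}  B4 = {a, d, h}  B5 = {a, e, f}  B6 = {a, c, h}  B7 = {a, h, j}  B8 = {a, h, i}
Tree: B1–B2, B2–B3, B3–B4, B2–B5, B4–B6, B3–B7, B3–B8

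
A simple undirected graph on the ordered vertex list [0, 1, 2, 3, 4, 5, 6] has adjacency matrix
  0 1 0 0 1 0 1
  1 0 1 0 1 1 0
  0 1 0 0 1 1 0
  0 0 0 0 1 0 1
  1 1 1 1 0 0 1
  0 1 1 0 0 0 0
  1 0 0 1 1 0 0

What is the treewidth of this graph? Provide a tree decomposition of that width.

Treewidth 2.
One optimal decomposition is:
Bags: B1 = {0, 1, 4}  B2 = {0, 4, 6}  B3 = {1, 2, 4}  B4 = {3, 4, 6}  B5 = {1, 2, 5}
Tree: B1–B2, B1–B3, B2–B4, B3–B5

Each bag holds 3 vertices, so the decomposition has width 2, which upper-bounds the treewidth. Conversely, {0, 1, 4} is a clique of size 3, and the vertices of any clique must share a bag in every tree decomposition; so some bag has ≥ 3 vertices and tw(G) ≥ 2. Therefore the treewidth is 2.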